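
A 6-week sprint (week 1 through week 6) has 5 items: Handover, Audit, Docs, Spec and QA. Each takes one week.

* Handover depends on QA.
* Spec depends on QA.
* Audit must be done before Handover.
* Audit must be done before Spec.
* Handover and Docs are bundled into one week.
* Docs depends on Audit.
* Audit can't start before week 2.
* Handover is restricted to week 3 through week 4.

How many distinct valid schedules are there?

28

Splitting on Handover: it can be week 3 (8), week 4 (20). Listing each branch's schedules as (Audit, Docs, Spec, QA) by week number:
Handover=week 3: (2,3,3,1) (2,3,3,2) (2,3,4,1) (2,3,4,2) (2,3,5,1) (2,3,5,2) (2,3,6,1) (2,3,6,2) — 8.
Handover=week 4: (2,4,3,1) (2,4,3,2) (2,4,4,1) (2,4,4,2) (2,4,4,3) (2,4,5,1) (2,4,5,2) (2,4,5,3) (2,4,6,1) (2,4,6,2) (2,4,6,3) (3,4,4,1) (3,4,4,2) (3,4,4,3) (3,4,5,1) (3,4,5,2) (3,4,5,3) (3,4,6,1) (3,4,6,2) (3,4,6,3) — 20.
Summing: 8 + 20 = 28.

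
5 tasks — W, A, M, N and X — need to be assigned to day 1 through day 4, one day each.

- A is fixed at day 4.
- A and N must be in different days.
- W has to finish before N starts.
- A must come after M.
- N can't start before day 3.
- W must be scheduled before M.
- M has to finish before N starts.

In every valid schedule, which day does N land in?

day 3

N's window is day 3–day 4.
A is fixed at day 4, and N can't share a day with A.
So N must be day 3.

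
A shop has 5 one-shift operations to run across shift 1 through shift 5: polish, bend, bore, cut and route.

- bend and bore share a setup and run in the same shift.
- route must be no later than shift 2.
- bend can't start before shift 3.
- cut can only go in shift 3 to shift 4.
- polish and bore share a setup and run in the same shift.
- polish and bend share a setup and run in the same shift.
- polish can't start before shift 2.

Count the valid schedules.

12

Splitting on polish: it can be shift 3 (4), shift 4 (4), shift 5 (4). Listing each branch's schedules as (bend, bore, cut, route) by shift number:
polish=shift 3: (3,3,3,1) (3,3,3,2) (3,3,4,1) (3,3,4,2) — 4.
polish=shift 4: (4,4,3,1) (4,4,3,2) (4,4,4,1) (4,4,4,2) — 4.
polish=shift 5: (5,5,3,1) (5,5,3,2) (5,5,4,1) (5,5,4,2) — 4.
Summing: 4 + 4 + 4 = 12.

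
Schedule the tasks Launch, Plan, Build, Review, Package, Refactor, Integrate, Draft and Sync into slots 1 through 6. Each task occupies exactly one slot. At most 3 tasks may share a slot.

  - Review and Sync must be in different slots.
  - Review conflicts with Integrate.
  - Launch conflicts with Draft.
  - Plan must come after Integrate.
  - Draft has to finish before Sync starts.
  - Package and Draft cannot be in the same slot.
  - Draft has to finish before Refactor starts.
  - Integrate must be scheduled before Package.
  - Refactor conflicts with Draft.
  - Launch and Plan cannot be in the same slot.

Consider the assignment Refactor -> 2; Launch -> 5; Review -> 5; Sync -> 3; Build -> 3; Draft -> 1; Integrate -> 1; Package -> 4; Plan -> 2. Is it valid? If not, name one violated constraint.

Yes

At most 3 tasks may share a slot — holds.
Review conflicts with Integrate — holds.
Package and Draft cannot be in the same slot — holds.
Draft has to finish before Sync starts — holds.
Launch and Plan cannot be in the same slot — holds.
Draft has to finish before Refactor starts — holds.
Plan must come after Integrate — holds.
Launch conflicts with Draft — holds.
Review and Sync must be in different slots — holds.
Refactor conflicts with Draft — holds.
Integrate must be scheduled before Package — holds.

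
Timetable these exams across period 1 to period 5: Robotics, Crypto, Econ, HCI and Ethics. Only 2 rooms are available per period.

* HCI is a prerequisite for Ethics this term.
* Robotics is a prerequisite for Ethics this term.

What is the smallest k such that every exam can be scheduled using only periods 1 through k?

The precedence chain requires at least 2 distinct periods.
With at most 2 per period and 5 exams, at least 3 periods are needed.
3 works (last occupied period: period 3): for example Econ -> period 3; HCI -> period 1; Robotics -> period 1; Ethics -> period 2; Crypto -> period 2.

3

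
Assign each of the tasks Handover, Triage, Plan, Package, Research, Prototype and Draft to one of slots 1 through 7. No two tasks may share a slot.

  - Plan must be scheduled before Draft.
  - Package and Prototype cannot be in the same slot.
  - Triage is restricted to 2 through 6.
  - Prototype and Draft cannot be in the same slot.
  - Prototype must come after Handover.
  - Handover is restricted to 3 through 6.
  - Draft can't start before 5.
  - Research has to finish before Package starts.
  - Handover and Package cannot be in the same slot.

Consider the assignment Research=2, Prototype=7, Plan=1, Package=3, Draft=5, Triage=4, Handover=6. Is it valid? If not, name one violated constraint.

Yes, all constraints hold

Prototype and Draft cannot be in the same slot — holds.
Plan must be scheduled before Draft — holds.
No two tasks may share a slot — holds.
Research has to finish before Package starts — holds.
Handover is restricted to 3 through 6 — holds.
Package and Prototype cannot be in the same slot — holds.
Triage is restricted to 2 through 6 — holds.
Handover and Package cannot be in the same slot — holds.
Prototype must come after Handover — holds.
Draft can't start before 5 — holds.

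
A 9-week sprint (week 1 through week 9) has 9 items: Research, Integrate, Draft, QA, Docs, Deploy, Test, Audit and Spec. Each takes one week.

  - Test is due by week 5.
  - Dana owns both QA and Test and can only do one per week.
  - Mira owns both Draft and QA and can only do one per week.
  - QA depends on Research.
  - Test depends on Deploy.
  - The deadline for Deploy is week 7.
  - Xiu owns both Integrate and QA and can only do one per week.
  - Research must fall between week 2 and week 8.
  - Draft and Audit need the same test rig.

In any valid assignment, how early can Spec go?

week 1

Spec at week 1 is achievable: QA in week 3, Integrate in week 1, Docs in week 1, Deploy in week 1, Audit in week 2, Research in week 2, Test in week 2, Draft in week 1, Spec in week 1.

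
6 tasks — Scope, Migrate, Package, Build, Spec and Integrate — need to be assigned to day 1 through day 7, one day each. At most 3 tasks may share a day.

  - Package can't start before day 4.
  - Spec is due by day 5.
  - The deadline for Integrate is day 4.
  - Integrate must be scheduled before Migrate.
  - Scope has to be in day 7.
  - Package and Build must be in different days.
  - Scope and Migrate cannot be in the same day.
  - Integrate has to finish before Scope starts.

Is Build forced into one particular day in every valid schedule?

No

Build can be day 1 (e.g. Spec=day 1; Migrate=day 2; Scope=day 7; Integrate=day 1; Build=day 1; Package=day 4) or day 2 (e.g. Integrate -> day 1; Scope -> day 7; Migrate -> day 2; Spec -> day 1; Package -> day 4; Build -> day 2).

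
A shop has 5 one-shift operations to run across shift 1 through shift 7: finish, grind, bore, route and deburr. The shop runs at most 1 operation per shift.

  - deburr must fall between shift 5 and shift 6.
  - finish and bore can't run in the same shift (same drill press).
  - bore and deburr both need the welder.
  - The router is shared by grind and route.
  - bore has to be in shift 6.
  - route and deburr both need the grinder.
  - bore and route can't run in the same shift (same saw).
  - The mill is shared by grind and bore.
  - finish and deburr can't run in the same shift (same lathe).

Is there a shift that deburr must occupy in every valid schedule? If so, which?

shift 5

deburr's window is shift 5–shift 6.
bore is fixed at shift 6, and deburr can't share a shift with bore.
So deburr must be shift 5.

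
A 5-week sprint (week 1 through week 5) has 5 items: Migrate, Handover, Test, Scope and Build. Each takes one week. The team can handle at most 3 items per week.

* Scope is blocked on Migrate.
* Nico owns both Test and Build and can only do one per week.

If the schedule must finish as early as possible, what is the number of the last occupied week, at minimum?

week 2

The precedence chain requires at least 2 distinct weeks.
With at most 3 per week and 5 work items, at least 2 weeks are needed.
2 works (last occupied week: week 2): for example Test=week 1, Build=week 2, Migrate=week 1, Scope=week 2, Handover=week 1.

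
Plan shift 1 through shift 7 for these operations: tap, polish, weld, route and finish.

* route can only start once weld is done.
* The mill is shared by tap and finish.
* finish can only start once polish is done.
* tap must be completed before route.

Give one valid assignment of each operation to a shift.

route in shift 2, weld in shift 1, tap in shift 1, polish in shift 1, finish in shift 2

Checking: tap(shift 1) before route(shift 2); polish(shift 1) before finish(shift 2); weld(shift 1) before route(shift 2); tap(shift 1) != finish(shift 2).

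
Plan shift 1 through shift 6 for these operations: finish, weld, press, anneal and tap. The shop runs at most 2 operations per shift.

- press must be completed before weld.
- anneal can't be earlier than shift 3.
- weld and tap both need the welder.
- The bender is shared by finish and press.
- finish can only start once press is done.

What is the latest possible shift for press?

shift 5

Downstream work caps press at shift 5.
press at shift 5 is achievable: weld=shift 6, press=shift 5, anneal=shift 3, tap=shift 1, finish=shift 6.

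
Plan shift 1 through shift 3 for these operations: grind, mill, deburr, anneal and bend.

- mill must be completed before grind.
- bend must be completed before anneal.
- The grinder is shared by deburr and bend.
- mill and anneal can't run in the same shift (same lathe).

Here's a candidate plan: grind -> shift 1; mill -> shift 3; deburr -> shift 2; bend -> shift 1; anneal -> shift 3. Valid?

mill must be completed before grind — violated.
mill and anneal can't run in the same shift (same lathe) — violated.
bend must be completed before anneal — holds.
The grinder is shared by deburr and bend — holds.

No — it violates: mill must be completed before grind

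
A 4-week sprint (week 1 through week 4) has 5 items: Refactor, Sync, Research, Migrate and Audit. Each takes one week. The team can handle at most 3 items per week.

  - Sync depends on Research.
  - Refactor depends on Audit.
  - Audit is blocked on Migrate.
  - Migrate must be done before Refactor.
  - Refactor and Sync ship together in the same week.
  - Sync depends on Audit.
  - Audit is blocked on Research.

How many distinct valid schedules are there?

Splitting on Refactor: it can be week 3 (1), week 4 (5). Listing each branch's schedules as (Sync, Research, Migrate, Audit) by week number:
Refactor=week 3: (3,1,1,2) — 1.
Refactor=week 4: (4,1,1,2) (4,1,1,3) (4,1,2,3) (4,2,1,3) (4,2,2,3) — 5.
Summing: 1 + 5 = 6.

6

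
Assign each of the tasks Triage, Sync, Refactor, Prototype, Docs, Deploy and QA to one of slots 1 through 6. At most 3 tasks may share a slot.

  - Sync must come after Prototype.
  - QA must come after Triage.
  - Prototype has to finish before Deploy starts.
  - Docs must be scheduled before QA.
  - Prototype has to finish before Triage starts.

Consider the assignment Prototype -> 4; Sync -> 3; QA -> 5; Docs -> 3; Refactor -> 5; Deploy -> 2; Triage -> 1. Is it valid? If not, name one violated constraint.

Docs must be scheduled before QA — holds.
Prototype has to finish before Triage starts — violated.
QA must come after Triage — holds.
Sync must come after Prototype — violated.
Prototype has to finish before Deploy starts — violated.
At most 3 tasks may share a slot — holds.

No. Prototype has to finish before Triage starts is not satisfied.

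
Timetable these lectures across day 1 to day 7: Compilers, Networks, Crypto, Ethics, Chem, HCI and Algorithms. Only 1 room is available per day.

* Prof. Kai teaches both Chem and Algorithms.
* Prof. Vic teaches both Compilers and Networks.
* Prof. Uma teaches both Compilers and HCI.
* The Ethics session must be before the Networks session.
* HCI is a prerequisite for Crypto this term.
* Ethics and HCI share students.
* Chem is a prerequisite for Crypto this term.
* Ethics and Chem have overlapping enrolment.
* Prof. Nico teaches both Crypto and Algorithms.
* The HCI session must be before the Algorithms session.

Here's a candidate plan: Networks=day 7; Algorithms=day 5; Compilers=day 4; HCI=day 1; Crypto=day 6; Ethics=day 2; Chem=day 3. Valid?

Chem is a prerequisite for Crypto this term — holds.
Only 1 room is available per day — holds.
The Ethics session must be before the Networks session — holds.
The HCI session must be before the Algorithms session — holds.
Prof. Kai teaches both Chem and Algorithms — holds.
Prof. Uma teaches both Compilers and HCI — holds.
Prof. Vic teaches both Compilers and Networks — holds.
Ethics and Chem have overlapping enrolment — holds.
Prof. Nico teaches both Crypto and Algorithms — holds.
HCI is a prerequisite for Crypto this term — holds.
Ethics and HCI share students — holds.

Valid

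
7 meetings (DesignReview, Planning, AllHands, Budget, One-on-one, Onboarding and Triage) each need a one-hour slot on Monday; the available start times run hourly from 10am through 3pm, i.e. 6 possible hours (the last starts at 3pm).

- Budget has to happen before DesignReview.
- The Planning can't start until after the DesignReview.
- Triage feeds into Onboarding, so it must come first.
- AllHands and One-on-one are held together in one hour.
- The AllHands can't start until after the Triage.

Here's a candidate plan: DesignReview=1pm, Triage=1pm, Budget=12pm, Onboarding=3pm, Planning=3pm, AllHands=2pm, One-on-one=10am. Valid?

Triage feeds into Onboarding, so it must come first — holds.
The Planning can't start until after the DesignReview — holds.
AllHands and One-on-one are held together in one hour — violated.
Budget has to happen before DesignReview — holds.
The AllHands can't start until after the Triage — holds.

No — it violates: AllHands and One-on-one are held together in one hour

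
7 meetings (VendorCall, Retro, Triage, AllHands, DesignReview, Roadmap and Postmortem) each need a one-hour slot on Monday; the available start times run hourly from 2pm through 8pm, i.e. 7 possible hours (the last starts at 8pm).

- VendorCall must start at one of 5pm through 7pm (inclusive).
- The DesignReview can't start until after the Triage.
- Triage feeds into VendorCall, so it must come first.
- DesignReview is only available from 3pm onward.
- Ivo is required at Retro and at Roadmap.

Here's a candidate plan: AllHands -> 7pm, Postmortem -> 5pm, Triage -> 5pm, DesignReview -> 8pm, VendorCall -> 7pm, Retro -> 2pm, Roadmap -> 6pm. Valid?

Valid

VendorCall must start at one of 5pm through 7pm (inclusive) — holds.
DesignReview is only available from 3pm onward — holds.
The DesignReview can't start until after the Triage — holds.
Triage feeds into VendorCall, so it must come first — holds.
Ivo is required at Retro and at Roadmap — holds.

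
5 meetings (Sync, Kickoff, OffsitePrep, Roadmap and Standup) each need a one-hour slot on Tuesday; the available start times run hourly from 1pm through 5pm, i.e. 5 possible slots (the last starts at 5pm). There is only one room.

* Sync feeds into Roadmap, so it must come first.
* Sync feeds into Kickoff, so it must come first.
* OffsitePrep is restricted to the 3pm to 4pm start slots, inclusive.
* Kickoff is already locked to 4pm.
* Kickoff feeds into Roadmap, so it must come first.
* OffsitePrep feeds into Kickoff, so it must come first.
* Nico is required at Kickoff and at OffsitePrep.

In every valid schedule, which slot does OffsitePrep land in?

OffsitePrep's window is 3pm–4pm.
Kickoff is fixed at 4pm, and OffsitePrep can't share a slot with Kickoff.
So OffsitePrep must be 3pm.

3pm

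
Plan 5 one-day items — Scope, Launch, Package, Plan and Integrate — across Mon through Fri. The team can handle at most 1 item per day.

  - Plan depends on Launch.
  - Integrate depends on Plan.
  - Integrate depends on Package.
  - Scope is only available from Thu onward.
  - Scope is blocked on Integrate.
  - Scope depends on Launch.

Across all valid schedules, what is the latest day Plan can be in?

Wed

Precedence pushes Plan to at least Tue; downstream work caps Plan at Wed.
Plan at Wed is achievable: Scope=Fri; Integrate=Thu; Plan=Wed; Launch=Mon; Package=Tue.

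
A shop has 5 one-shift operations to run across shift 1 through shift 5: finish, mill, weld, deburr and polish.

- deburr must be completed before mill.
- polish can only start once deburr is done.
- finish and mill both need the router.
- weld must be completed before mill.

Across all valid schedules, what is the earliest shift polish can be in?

Precedence pushes polish to at least shift 2.
polish at shift 2 is achievable: deburr=shift 1; mill=shift 2; finish=shift 1; polish=shift 2; weld=shift 1.

shift 2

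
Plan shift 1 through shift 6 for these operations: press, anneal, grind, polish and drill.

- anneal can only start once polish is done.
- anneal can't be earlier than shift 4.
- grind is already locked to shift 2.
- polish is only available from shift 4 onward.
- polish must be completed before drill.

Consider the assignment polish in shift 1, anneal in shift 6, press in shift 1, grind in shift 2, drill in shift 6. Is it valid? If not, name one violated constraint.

polish is only available from shift 4 onward — violated.
anneal can't be earlier than shift 4 — holds.
polish must be completed before drill — holds.
anneal can only start once polish is done — holds.
grind is already locked to shift 2 — holds.

No — it violates: polish is only available from shift 4 onward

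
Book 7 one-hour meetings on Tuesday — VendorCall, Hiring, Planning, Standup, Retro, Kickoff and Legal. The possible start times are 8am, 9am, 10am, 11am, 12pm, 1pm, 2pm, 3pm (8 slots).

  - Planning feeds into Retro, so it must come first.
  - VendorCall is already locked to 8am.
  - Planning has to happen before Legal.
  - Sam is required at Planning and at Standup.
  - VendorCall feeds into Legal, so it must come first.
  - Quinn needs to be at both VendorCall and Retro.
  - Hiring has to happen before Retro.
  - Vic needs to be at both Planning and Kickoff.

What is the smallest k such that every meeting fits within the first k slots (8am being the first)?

The precedence chain requires at least 2 distinct slots.
2 works (last occupied slot: 9am): for example Standup=9am, Hiring=8am, Planning=8am, Kickoff=9am, VendorCall=8am, Legal=9am, Retro=9am.

2 slots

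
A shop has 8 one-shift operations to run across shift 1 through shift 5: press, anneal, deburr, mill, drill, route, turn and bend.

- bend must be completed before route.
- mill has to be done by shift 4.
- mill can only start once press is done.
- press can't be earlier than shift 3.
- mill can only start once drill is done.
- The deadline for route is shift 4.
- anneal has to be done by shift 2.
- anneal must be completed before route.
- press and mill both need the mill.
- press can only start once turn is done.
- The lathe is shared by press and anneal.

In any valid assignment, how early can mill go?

shift 4

Precedence pushes mill to at least shift 4; mill's own window allows nothing later than shift 4.
mill at shift 4 is achievable: turn -> shift 1; deburr -> shift 1; anneal -> shift 1; bend -> shift 1; mill -> shift 4; drill -> shift 1; route -> shift 2; press -> shift 3.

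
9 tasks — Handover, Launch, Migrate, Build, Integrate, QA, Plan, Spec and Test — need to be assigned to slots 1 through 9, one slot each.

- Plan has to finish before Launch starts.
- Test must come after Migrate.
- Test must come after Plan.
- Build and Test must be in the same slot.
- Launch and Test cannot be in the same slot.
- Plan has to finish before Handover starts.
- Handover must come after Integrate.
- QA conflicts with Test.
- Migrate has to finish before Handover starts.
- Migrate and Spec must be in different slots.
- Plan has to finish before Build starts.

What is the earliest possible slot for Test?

Precedence pushes Test to at least 2.
Test at 2 is achievable: Test in 2, Launch in 3, Integrate in 1, Spec in 2, Migrate in 1, Build in 2, Plan in 1, Handover in 2, QA in 1.

2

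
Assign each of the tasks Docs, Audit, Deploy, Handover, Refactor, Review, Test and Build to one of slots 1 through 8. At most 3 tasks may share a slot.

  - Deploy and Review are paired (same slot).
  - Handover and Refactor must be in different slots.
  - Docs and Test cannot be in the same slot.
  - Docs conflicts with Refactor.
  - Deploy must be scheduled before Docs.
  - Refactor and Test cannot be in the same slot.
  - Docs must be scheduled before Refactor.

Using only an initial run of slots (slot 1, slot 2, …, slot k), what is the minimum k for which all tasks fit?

3 slots

The precedence chain requires at least 3 distinct slots.
With at most 3 per slot and 8 tasks, at least 3 slots are needed.
3 works (last occupied slot: 3): for example Test -> 1, Review -> 1, Handover -> 2, Audit -> 2, Refactor -> 3, Docs -> 2, Build -> 3, Deploy -> 1.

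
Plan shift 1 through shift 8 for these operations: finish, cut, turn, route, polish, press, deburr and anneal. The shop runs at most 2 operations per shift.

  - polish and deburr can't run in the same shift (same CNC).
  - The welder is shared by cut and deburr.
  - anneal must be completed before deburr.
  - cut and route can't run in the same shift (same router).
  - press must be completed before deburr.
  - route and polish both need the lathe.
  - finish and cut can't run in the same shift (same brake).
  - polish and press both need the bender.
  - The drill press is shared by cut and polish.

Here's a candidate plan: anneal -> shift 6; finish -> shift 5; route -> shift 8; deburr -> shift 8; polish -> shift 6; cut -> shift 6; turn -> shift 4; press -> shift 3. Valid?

No. The drill press is shared by cut and polish is not satisfied.

polish and press both need the bender — holds.
The welder is shared by cut and deburr — holds.
The shop runs at most 2 operations per shift — violated.
route and polish both need the lathe — holds.
polish and deburr can't run in the same shift (same CNC) — holds.
finish and cut can't run in the same shift (same brake) — holds.
cut and route can't run in the same shift (same router) — holds.
press must be completed before deburr — holds.
anneal must be completed before deburr — holds.
The drill press is shared by cut and polish — violated.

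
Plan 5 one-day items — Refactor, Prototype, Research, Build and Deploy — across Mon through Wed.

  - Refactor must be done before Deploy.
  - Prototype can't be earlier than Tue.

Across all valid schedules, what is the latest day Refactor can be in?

Tue

Downstream work caps Refactor at Tue.
Refactor at Tue is achievable: Deploy in Wed; Prototype in Tue; Research in Mon; Build in Mon; Refactor in Tue.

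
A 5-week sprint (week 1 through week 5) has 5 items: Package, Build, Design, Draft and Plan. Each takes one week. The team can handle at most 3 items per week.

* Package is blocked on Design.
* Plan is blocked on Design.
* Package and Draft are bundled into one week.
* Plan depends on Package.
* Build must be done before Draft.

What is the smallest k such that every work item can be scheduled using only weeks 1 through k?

The precedence chain requires at least 3 distinct weeks.
With at most 3 per week and 5 work items, at least 2 weeks are needed.
3 works (last occupied week: week 3): for example Design -> week 1, Build -> week 1, Draft -> week 2, Plan -> week 3, Package -> week 2.

3 weeks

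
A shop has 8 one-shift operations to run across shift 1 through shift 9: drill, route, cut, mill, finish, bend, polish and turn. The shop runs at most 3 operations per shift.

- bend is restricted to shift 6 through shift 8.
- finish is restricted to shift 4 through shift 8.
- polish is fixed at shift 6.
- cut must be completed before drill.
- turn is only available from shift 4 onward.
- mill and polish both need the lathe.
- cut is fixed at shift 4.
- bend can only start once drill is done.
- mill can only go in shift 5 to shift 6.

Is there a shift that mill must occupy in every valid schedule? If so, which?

shift 5

mill's window is shift 5–shift 6.
polish is fixed at shift 6, and mill can't share a shift with polish.
So mill must be shift 5.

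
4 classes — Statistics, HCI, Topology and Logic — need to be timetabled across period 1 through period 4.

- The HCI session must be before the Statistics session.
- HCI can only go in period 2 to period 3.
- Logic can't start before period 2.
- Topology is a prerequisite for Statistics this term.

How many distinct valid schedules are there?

24

Splitting on Statistics: it can be period 3 (6), period 4 (18). Listing each branch's schedules as (HCI, Topology, Logic) by period number:
Statistics=period 3: (2,1,2) (2,1,3) (2,1,4) (2,2,2) (2,2,3) (2,2,4) — 6.
Statistics=period 4: (2,1,2) (2,1,3) (2,1,4) (2,2,2) (2,2,3) (2,2,4) (2,3,2) (2,3,3) (2,3,4) (3,1,2) (3,1,3) (3,1,4) (3,2,2) (3,2,3) (3,2,4) (3,3,2) (3,3,3) (3,3,4) — 18.
Summing: 6 + 18 = 24.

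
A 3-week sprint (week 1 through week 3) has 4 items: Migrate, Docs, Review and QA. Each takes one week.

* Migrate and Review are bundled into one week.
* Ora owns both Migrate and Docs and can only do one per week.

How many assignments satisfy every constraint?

18

Splitting on Migrate: it can be week 1 (6), week 2 (6), week 3 (6). Listing each branch's schedules as (Docs, Review, QA) by week number:
Migrate=week 1: (2,1,1) (2,1,2) (2,1,3) (3,1,1) (3,1,2) (3,1,3) — 6.
Migrate=week 2: (1,2,1) (1,2,2) (1,2,3) (3,2,1) (3,2,2) (3,2,3) — 6.
Migrate=week 3: (1,3,1) (1,3,2) (1,3,3) (2,3,1) (2,3,2) (2,3,3) — 6.
Summing: 6 + 6 + 6 = 18.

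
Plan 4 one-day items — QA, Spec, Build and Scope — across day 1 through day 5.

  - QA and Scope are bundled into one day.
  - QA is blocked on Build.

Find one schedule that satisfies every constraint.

QA in day 2; Scope in day 2; Build in day 1; Spec in day 1

Checking: Build(day 1) before QA(day 2); QA = Scope = day 2.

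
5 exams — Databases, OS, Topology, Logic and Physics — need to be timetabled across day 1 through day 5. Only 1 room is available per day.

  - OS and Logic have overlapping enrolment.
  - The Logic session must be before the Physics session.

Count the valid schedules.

Splitting on Databases: it can be day 1 (12), day 2 (12), day 3 (12), day 4 (12), day 5 (12). Listing each branch's schedules as (OS, Topology, Logic, Physics) by day number:
Databases=day 1: (2,3,4,5) (2,4,3,5) (2,5,3,4) (3,2,4,5) (3,4,2,5) (3,5,2,4) (4,2,3,5) (4,3,2,5) (4,5,2,3) (5,2,3,4) (5,3,2,4) (5,4,2,3) — 12.
Databases=day 2: (1,3,4,5) (1,4,3,5) (1,5,3,4) (3,1,4,5) (3,4,1,5) (3,5,1,4) (4,1,3,5) (4,3,1,5) (4,5,1,3) (5,1,3,4) (5,3,1,4) (5,4,1,3) — 12.
Databases=day 3: (1,2,4,5) (1,4,2,5) (1,5,2,4) (2,1,4,5) (2,4,1,5) (2,5,1,4) (4,1,2,5) (4,2,1,5) (4,5,1,2) (5,1,2,4) (5,2,1,4) (5,4,1,2) — 12.
Databases=day 4: (1,2,3,5) (1,3,2,5) (1,5,2,3) (2,1,3,5) (2,3,1,5) (2,5,1,3) (3,1,2,5) (3,2,1,5) (3,5,1,2) (5,1,2,3) (5,2,1,3) (5,3,1,2) — 12.
Databases=day 5: (1,2,3,4) (1,3,2,4) (1,4,2,3) (2,1,3,4) (2,3,1,4) (2,4,1,3) (3,1,2,4) (3,2,1,4) (3,4,1,2) (4,1,2,3) (4,2,1,3) (4,3,1,2) — 12.
Summing: 12 + 12 + 12 + 12 + 12 = 60.

60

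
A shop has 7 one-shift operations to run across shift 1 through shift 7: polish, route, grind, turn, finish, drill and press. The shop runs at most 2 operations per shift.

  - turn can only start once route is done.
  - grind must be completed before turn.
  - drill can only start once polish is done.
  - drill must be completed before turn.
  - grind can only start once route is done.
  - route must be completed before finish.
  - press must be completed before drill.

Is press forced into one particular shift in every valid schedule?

No

press can be shift 1 (e.g. turn=shift 4; grind=shift 2; route=shift 1; polish=shift 2; drill=shift 3; press=shift 1; finish=shift 3) or shift 2 (e.g. route=shift 1, press=shift 2, grind=shift 2, polish=shift 1, finish=shift 3, drill=shift 3, turn=shift 4).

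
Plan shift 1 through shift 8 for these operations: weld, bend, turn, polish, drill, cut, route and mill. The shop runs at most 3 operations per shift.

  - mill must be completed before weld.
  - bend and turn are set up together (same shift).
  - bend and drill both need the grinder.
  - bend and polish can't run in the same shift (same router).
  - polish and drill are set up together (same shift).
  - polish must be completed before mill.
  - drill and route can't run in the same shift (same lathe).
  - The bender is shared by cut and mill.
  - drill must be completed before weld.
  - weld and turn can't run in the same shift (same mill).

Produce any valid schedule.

turn -> shift 2, cut -> shift 1, route -> shift 3, bend -> shift 2, polish -> shift 1, mill -> shift 2, weld -> shift 3, drill -> shift 1

Checking: drill(shift 1) before weld(shift 3); polish(shift 1) before mill(shift 2); mill(shift 2) before weld(shift 3); bend(shift 2) != polish(shift 1); bend(shift 2) != drill(shift 1); weld(shift 3) != turn(shift 2); cut(shift 1) != mill(shift 2); drill(shift 1) != route(shift 3); polish = drill = shift 1; bend = turn = shift 2; max 3 per shift (cap 3).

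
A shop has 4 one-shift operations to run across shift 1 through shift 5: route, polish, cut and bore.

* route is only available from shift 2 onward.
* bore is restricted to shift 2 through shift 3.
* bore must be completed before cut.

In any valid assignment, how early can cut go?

shift 3

Precedence pushes cut to at least shift 3.
cut at shift 3 is achievable: bore=shift 2, polish=shift 1, cut=shift 3, route=shift 2.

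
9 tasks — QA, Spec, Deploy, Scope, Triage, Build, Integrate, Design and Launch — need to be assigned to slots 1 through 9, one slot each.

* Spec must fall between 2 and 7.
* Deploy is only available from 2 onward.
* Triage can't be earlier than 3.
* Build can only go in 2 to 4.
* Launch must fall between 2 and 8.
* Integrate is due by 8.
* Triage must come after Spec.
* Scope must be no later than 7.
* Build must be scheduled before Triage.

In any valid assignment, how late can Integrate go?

8

Integrate's own window allows nothing later than 8.
Integrate at 8 is achievable: Triage=3; Spec=2; Design=1; Scope=1; Build=2; Deploy=2; QA=1; Launch=2; Integrate=8.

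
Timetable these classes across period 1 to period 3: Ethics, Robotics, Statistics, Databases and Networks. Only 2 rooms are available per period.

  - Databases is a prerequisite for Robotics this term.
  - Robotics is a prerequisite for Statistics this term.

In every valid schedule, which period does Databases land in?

period 1

Downstream work caps Databases at period 1.
So Databases is pinned to period 1.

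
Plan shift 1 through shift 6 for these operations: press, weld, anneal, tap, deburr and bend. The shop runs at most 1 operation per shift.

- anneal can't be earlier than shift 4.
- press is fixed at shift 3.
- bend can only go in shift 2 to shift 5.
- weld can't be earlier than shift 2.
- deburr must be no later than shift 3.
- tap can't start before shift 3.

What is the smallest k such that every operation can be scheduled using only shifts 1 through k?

With at most 1 per shift and 6 operations, at least 6 shifts are needed.
anneal can't be placed before shift 4, so the schedule must run through at least shift 4.
6 works (last occupied shift: shift 6): for example tap -> shift 5, weld -> shift 6, bend -> shift 2, deburr -> shift 1, anneal -> shift 4, press -> shift 3.

6 shifts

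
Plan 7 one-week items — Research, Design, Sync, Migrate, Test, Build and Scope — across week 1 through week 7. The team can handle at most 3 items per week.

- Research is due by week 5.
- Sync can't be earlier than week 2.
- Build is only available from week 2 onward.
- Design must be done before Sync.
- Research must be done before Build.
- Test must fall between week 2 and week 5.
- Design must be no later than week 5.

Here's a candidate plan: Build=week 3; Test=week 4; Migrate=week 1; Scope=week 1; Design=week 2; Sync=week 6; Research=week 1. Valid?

Design must be done before Sync — holds.
Research must be done before Build — holds.
Sync can't be earlier than week 2 — holds.
Design must be no later than week 5 — holds.
Build is only available from week 2 onward — holds.
Research is due by week 5 — holds.
The team can handle at most 3 items per week — holds.
Test must fall between week 2 and week 5 — holds.

Yes, all constraints hold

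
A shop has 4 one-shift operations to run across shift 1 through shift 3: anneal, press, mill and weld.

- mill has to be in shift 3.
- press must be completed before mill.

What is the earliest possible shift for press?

shift 1

Downstream work caps press at shift 2.
press at shift 1 is achievable: weld -> shift 1; press -> shift 1; mill -> shift 3; anneal -> shift 1.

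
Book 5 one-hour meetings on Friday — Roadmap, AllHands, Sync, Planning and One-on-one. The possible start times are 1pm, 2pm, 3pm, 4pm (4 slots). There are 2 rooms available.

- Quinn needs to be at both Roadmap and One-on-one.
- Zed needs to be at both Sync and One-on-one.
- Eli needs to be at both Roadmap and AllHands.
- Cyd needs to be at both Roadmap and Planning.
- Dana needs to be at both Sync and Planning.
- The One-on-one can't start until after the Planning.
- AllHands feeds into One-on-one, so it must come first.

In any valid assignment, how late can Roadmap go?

4pm

Roadmap at 4pm is achievable: AllHands -> 1pm, Planning -> 1pm, Roadmap -> 4pm, One-on-one -> 2pm, Sync -> 3pm.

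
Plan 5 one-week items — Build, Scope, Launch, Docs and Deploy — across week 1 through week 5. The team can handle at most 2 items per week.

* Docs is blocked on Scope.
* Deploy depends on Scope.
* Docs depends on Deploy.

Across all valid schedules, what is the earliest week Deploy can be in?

Precedence pushes Deploy to at least week 2; downstream work caps Deploy at week 4.
Deploy at week 2 is achievable: Docs -> week 3; Deploy -> week 2; Scope -> week 1; Launch -> week 2; Build -> week 1.

week 2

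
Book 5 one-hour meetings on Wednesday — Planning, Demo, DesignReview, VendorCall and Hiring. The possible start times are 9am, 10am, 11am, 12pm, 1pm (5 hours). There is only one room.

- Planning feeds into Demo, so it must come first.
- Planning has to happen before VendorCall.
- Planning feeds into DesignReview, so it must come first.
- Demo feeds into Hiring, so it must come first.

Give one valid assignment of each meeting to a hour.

Demo in 10am, Hiring in 1pm, VendorCall in 12pm, Planning in 9am, DesignReview in 11am

Checking: Planning(9am) before Demo(10am); Demo(10am) before Hiring(1pm); Planning(9am) before VendorCall(12pm); Planning(9am) before DesignReview(11am); max 1 per hour (cap 1).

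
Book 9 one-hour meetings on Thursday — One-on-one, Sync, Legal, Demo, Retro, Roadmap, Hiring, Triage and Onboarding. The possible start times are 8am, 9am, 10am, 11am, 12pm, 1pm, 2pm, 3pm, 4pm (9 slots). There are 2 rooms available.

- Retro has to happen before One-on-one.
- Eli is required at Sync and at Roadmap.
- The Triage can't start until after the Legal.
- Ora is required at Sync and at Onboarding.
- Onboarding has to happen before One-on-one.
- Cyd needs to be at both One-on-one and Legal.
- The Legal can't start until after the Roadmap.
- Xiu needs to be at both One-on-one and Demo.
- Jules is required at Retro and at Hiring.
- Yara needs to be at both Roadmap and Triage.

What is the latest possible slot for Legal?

3pm

Precedence pushes Legal to at least 9am; downstream work caps Legal at 3pm.
Legal at 3pm is achievable: Roadmap=9am, Legal=3pm, Retro=8am, Demo=10am, Triage=4pm, One-on-one=9am, Sync=10am, Onboarding=8am, Hiring=11am.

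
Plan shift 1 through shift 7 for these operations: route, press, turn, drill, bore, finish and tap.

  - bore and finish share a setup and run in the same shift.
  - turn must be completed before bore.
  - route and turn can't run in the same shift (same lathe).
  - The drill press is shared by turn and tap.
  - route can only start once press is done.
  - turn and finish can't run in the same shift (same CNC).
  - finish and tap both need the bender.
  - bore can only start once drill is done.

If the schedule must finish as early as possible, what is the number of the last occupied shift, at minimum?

The precedence chain requires at least 2 distinct shifts.
Could 2 shifts be enough, i.e. nothing placed later than shift 2? No: bore must come after turn (at shift 1 or later) → {shift 2}; turn must come before bore (at shift 2 or earlier) → {shift 1}; finish must be in the same shift as bore (in {shift 2}) → {shift 2}; tap can't share with finish (shift 2) → {shift 1}; tap can't share with turn (shift 1) → nothing is left.
So 2 shifts is not enough.
3 works (last occupied shift: shift 3): for example tap in shift 3, finish in shift 2, drill in shift 1, bore in shift 2, press in shift 1, turn in shift 1, route in shift 2.

3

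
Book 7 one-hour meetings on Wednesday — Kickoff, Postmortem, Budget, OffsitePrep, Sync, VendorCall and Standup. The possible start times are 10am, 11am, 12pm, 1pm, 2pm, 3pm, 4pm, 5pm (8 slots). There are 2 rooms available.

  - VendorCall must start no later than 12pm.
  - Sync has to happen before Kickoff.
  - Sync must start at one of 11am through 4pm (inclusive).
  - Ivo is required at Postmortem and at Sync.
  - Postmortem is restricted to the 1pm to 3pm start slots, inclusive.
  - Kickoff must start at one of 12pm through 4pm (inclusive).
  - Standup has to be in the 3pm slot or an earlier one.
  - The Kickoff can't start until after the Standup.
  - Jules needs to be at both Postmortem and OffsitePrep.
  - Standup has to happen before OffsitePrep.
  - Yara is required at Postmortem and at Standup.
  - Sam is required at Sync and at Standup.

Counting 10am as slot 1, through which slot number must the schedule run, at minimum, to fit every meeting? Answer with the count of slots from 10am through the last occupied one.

The precedence chain requires at least 2 distinct slots.
With at most 2 per slot and 7 meetings, at least 4 slots are needed.
Postmortem can't be placed before 1pm — that is slot 4 counting from 10am — so the schedule must run through at least 4 slots.
4 works (last occupied slot: 1pm): for example Sync -> 11am; Postmortem -> 1pm; Budget -> 12pm; Standup -> 10am; VendorCall -> 10am; Kickoff -> 12pm; OffsitePrep -> 11am.

4 slots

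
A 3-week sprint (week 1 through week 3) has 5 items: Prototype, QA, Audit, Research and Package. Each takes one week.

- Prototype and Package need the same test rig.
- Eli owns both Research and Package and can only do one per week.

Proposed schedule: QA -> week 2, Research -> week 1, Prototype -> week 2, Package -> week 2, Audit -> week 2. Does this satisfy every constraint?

Invalid. Prototype and Package need the same test rig.

Eli owns both Research and Package and can only do one per week — holds.
Prototype and Package need the same test rig — violated.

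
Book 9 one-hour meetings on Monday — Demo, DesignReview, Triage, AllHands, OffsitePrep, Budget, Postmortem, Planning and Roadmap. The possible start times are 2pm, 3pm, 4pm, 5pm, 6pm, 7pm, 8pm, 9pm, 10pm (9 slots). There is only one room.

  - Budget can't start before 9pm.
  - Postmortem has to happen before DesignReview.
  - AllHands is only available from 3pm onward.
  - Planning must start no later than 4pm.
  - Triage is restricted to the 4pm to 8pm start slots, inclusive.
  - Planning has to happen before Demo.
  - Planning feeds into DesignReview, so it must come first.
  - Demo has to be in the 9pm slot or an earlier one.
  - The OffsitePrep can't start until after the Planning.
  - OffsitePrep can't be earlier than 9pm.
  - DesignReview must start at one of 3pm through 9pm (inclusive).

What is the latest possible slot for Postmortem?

7pm

Downstream work caps Postmortem at 8pm.
Postmortem at 7pm is achievable: DesignReview in 8pm, Roadmap in 6pm, Demo in 3pm, Planning in 2pm, OffsitePrep in 9pm, Postmortem in 7pm, Triage in 4pm, Budget in 10pm, AllHands in 5pm.
Nothing later works — the capacity limit rule out every slot after 7pm.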